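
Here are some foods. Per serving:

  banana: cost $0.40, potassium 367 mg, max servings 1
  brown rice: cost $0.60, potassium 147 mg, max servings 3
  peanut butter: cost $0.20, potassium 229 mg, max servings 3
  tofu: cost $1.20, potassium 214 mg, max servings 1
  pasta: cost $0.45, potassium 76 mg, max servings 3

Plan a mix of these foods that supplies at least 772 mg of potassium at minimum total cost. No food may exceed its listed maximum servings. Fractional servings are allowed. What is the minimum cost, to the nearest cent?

Cost per mg of potassium: peanut butter $0.0009, banana $0.0011, brown rice $0.0041, tofu $0.0056, pasta $0.0059.
Take 3 servings of peanut butter: +687.0 mg potassium for $0.60 (total $0.60, still need 85.0 mg).
Take 0.2316 servings of banana: +85.0 mg potassium for $0.09 (total $0.69, still need 0.0 mg).
Filling from the cheapest source first is optimal under one linear minimum: $0.69.

$0.69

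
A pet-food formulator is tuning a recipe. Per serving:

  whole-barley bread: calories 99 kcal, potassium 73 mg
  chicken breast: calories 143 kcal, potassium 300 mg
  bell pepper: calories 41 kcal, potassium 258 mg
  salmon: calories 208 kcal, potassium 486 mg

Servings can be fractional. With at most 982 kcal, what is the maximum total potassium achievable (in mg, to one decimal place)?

6179.4 mg

Potassium per kcal: bell pepper 6.293, salmon 2.337, chicken breast 2.098, whole-barley bread 0.7374.
With no serving limits, spend the whole calories allowance on bell pepper: 982 kcal / 41 kcal × 258 mg = 6179.4 mg.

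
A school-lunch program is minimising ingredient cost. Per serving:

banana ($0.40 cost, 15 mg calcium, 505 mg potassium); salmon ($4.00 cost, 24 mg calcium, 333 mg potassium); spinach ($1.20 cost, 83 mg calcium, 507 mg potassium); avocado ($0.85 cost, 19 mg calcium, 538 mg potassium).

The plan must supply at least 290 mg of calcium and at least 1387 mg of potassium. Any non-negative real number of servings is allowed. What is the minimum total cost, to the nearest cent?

$4.19

Compare the cost at each extreme point of the feasible region.
banana only: max(290/15, 1387/505) = 19.33 servings → $7.73.
salmon only: max(290/24, 1387/333) = 12.08 servings → $48.33.
spinach only: max(290/83, 1387/507) = 3.494 servings → $4.19.
avocado only: max(290/19, 1387/538) = 15.26 servings → $12.97.
banana + salmon: the both-tight solution has a negative serving — not a feasible corner.
banana + spinach: intersection lies outside the first quadrant.
banana + avocado: intersection lies outside the first quadrant.
salmon + spinach: the both-tight solution has a negative serving — not a feasible corner.
salmon + avocado: intersection lies outside the first quadrant.
spinach + avocado: the both-tight solution has a negative serving — not a feasible corner.
The minimum over all feasible corners is $4.19.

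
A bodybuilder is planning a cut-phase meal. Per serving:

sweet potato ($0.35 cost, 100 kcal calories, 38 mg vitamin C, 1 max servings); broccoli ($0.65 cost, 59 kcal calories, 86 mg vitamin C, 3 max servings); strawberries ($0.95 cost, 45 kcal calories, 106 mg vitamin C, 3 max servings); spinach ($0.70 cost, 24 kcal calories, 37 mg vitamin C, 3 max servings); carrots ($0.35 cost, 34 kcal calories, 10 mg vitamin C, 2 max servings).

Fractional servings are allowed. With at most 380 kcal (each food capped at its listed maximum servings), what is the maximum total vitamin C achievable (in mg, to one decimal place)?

Vitamin C per kcal: strawberries 2.356, spinach 1.542, broccoli 1.458, sweet potato 0.38, carrots 0.2941.
Take 3 servings of strawberries: uses 135 kcal, +318.0 mg vitamin C (running total 318.0 mg).
Take 3 servings of spinach: uses 72 kcal, +111.0 mg vitamin C (running total 429.0 mg).
Take 2.932 servings of broccoli: uses 173 kcal, +252.2 mg vitamin C (running total 681.2 mg).
Greedy by best ratio exhausts the calories allowance optimally: 681.2 mg.

681.2 mg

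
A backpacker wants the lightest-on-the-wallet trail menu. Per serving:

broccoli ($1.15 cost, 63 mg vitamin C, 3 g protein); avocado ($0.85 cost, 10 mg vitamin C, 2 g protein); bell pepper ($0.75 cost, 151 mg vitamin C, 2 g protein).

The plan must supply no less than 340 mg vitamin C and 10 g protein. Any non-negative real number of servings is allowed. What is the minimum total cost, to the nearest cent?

$3.75

An LP optimum is at a vertex; with two nutrient constraints at most two foods are used. Check each candidate.
broccoli only: max(340/63, 10/3) = 5.397 servings → $6.21.
avocado only: max(340/10, 10/2) = 34 servings → $28.90.
bell pepper only: max(340/151, 10/2) = 5 servings → $3.75.
broccoli + avocado: intersection lies outside the first quadrant.
broccoli + bell pepper with both tight: 2.538 servings and 1.193 servings → $3.81.
avocado + bell pepper with both tight: 2.943 servings and 2.057 servings → $4.04.
The minimum over all feasible corners is $3.75.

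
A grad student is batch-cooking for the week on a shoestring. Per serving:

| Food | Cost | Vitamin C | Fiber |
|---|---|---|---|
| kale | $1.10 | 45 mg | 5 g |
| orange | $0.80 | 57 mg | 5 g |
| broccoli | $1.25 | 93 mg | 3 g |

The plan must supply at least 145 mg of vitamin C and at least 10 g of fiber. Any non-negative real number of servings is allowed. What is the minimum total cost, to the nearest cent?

Two binding constraints pin down two serving amounts, so the optimal mix uses at most two foods. The candidates are each food alone (scaled to the tighter of vitamin C/fiber) and each pair with both constraints tight.
kale only: max(145/45, 10/5) = 3.222 servings → $3.54.
orange only: max(145/57, 10/5) = 2.544 servings → $2.04.
broccoli only: max(145/93, 10/3) = 3.333 servings → $4.17.
kale + orange with both targets exact would need a negative amount; discard.
kale + broccoli with both tight: 1.5 servings and 0.8333 servings → $2.69.
orange + broccoli with both tight: 1.684 servings and 0.5272 servings → $2.01.
So the least-cost plan costs $2.01.

$2.01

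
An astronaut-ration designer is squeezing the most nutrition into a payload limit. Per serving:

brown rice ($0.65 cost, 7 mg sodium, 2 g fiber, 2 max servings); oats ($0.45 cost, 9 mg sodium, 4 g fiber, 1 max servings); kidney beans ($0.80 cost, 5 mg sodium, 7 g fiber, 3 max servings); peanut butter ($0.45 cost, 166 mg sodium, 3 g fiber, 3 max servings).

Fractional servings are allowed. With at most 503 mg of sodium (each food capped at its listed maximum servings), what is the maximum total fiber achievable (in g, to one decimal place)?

Fiber per mg sodium: kidney beans 1.4, oats 0.4444, brown rice 0.2857, peanut butter 0.01807.
Take 3 servings of kidney beans: uses 15 mg sodium, +21.0 g fiber (running total 21.0 g).
Take 1 serving of oats: uses 9 mg sodium, +4.0 g fiber (running total 25.0 g).
Take 2 servings of brown rice: uses 14 mg sodium, +4.0 g fiber (running total 29.0 g).
Take 2.801 servings of peanut butter: uses 465 mg sodium, +8.4 g fiber (running total 37.4 g).
Filling greedily by fiber-per-mg sodium is optimal for one linear limit, giving 37.4 g.

37.4 g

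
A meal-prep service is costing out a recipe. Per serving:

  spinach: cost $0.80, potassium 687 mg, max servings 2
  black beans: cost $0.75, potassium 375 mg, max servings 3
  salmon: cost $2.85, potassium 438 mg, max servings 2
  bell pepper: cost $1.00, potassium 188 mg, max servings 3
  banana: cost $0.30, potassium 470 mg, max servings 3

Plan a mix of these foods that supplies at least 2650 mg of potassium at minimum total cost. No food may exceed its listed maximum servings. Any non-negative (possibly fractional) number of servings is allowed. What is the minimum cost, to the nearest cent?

Cost per mg of potassium: banana $0.0006, spinach $0.0012, black beans $0.0020, bell pepper $0.0053, salmon $0.0065.
Take 3 servings of banana: +1410.0 mg potassium for $0.90 (total $0.90, still need 1240.0 mg).
Take 1.805 servings of spinach: +1240.0 mg potassium for $1.44 (total $2.34, still need 0.0 mg).
Greedy by cheapest-per-mg is optimal for a single linear constraint, so the minimum cost is $2.34.

$2.34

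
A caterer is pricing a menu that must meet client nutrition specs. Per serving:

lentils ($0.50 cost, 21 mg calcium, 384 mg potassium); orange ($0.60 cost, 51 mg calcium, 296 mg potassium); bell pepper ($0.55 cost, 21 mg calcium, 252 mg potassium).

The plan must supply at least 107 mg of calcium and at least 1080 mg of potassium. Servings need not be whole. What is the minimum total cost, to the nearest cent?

$1.70

lentils only: max(107/21, 1080/384) = 5.095 servings → $2.55.
orange only: max(107/51, 1080/296) = 3.649 servings → $2.19.
bell pepper only: max(107/21, 1080/252) = 5.095 servings → $2.80.
lentils + orange with both tight: 1.751 servings and 1.377 servings → $1.70.
lentils + bell pepper with both targets exact would need a negative amount; discard.
orange + bell pepper with both tight: 0.6456 servings and 3.527 servings → $2.33.
So the least-cost plan costs $1.70.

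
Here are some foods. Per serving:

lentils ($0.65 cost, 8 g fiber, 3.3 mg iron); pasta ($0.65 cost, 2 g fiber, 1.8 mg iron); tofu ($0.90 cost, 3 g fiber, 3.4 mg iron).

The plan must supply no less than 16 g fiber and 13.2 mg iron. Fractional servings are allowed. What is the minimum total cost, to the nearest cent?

$2.60

An LP optimum is at a vertex; with two nutrient constraints at most two foods are used. Check each candidate.
lentils only: max(16/8, 13.2/3.3) = 4 servings → $2.60.
pasta only: max(16/2, 13.2/1.8) = 8 servings → $5.20.
tofu only: max(16/3, 13.2/3.4) = 5.333 servings → $4.80.
lentils + pasta with both tight: 0.3077 servings and 6.769 servings → $4.60.
lentils + tofu with both tight: 0.8555 servings and 3.052 servings → $3.30.
pasta + tofu with both targets exact would need a negative amount; discard.
So the least-cost plan costs $2.60.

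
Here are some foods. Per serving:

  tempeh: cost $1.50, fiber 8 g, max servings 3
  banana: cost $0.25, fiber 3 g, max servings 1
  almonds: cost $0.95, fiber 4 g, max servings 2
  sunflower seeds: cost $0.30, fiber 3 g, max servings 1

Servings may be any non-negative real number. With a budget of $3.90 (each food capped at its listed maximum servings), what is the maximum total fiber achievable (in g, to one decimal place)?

23.9 g

Fiber per dollar: banana 12, sunflower seeds 10, tempeh 5.333, almonds 4.211.
Take 1 serving of banana: spends $0.25, +3.0 g fiber (running total 3.0 g).
Take 1 serving of sunflower seeds: spends $0.30, +3.0 g fiber (running total 6.0 g).
Take 2.233 servings of tempeh: spends $3.35, +17.9 g fiber (running total 23.9 g).
Filling greedily by fiber-per-dollar is optimal for one linear limit, giving 23.9 g.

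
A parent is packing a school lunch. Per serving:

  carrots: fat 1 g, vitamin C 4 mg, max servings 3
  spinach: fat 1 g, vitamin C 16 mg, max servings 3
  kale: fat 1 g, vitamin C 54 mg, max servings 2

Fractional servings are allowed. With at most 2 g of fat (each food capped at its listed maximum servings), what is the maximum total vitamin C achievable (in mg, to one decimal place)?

Vitamin C per g fat: kale 54, spinach 16, carrots 4.
Take 2 servings of kale: uses 2 g fat, +108.0 mg vitamin C (running total 108.0 mg).
Filling greedily by vitamin C-per-g fat is optimal for one linear limit, giving 108.0 mg.

108.0 mg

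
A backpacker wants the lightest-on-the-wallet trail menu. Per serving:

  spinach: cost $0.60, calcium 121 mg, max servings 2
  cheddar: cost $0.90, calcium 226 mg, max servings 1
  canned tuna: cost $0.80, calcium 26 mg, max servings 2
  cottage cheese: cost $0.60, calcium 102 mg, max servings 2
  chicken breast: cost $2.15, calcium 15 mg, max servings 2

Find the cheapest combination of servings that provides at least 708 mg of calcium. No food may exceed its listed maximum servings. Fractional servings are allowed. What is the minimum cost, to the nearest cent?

$4.41

Cost per mg of calcium: cheddar $0.0040, spinach $0.0050, cottage cheese $0.0059, canned tuna $0.0308, chicken breast $0.1433.
Take 1 serving of cheddar: +226.0 mg calcium for $0.90 (total $0.90, still need 482.0 mg).
Take 2 servings of spinach: +242.0 mg calcium for $1.20 (total $2.10, still need 240.0 mg).
Take 2 servings of cottage cheese: +204.0 mg calcium for $1.20 (total $3.30, still need 36.0 mg).
Take 1.385 servings of canned tuna: +36.0 mg calcium for $1.11 (total $4.41, still need 0.0 mg).
Greedy by cheapest-per-mg is optimal for a single linear constraint, so the minimum cost is $4.41.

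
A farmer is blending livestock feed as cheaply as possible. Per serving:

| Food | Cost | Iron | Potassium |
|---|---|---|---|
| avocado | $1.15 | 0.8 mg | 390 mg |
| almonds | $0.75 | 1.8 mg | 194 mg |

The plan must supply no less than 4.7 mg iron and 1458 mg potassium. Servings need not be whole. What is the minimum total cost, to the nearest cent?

avocado only: max(4.7/0.8, 1458/390) = 5.875 servings → $6.76.
almonds only: max(4.7/1.8, 1458/194) = 7.515 servings → $5.64.
avocado + almonds with both tight: 3.132 servings and 1.219 servings → $4.52.
The minimum over all feasible corners is $4.52.

$4.52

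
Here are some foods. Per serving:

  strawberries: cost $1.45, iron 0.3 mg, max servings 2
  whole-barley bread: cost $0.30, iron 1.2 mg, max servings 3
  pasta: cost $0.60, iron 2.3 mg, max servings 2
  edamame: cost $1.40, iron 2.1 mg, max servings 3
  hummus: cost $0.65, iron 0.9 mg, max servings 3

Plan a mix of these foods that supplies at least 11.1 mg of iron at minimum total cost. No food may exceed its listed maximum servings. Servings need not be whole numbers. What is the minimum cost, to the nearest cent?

Cost per mg of iron: whole-barley bread $0.2500, pasta $0.2609, edamame $0.6667, hummus $0.7222, strawberries $4.8333.
Take 3 servings of whole-barley bread: +3.6 mg iron for $0.90 (total $0.90, still need 7.5 mg).
Take 2 servings of pasta: +4.6 mg iron for $1.20 (total $2.10, still need 2.9 mg).
Take 1.381 servings of edamame: +2.9 mg iron for $1.93 (total $4.03, still need 0.0 mg).
Filling from the cheapest source first is optimal under one linear minimum: $4.03.

$4.03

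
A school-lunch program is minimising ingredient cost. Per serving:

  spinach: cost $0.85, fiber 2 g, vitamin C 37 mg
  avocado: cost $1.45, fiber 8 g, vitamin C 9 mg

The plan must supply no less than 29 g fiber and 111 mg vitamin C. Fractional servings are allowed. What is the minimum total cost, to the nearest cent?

$6.36

Two binding constraints pin down two serving amounts, so the optimal mix uses at most two foods. The candidates are each food alone (scaled to the tighter of fiber/vitamin C) and each pair with both constraints tight.
spinach only: max(29/2, 111/37) = 14.5 servings → $12.32.
avocado only: max(29/8, 111/9) = 12.33 servings → $17.88.
spinach + avocado with both tight: 2.255 servings and 3.061 servings → $6.36.
So the least-cost plan costs $6.36.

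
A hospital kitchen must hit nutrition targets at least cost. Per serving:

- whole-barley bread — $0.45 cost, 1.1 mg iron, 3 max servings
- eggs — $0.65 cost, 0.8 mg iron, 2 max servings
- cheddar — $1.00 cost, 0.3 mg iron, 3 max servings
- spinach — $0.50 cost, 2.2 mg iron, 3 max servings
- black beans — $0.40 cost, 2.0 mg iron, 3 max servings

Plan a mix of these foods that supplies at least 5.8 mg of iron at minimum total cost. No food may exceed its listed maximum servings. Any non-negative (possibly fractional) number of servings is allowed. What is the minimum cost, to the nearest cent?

$1.16

Cost per mg of iron: black beans $0.2000, spinach $0.2273, whole-barley bread $0.4091, eggs $0.8125, cheddar $3.3333.
Take 2.9 servings of black beans: +5.8 mg iron for $1.16 (total $1.16, still need 0.0 mg).
Filling from the cheapest source first is optimal under one linear minimum: $1.16.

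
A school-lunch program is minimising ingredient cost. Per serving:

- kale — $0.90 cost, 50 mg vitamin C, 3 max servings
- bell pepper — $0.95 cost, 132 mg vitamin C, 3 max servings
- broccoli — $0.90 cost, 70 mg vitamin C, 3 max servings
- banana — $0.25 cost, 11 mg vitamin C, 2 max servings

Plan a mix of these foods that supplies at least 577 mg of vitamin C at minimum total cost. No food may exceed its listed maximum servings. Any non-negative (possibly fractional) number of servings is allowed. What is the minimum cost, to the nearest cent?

Cost per mg of vitamin C: bell pepper $0.0072, broccoli $0.0129, kale $0.0180, banana $0.0227.
Take 3 servings of bell pepper: +396.0 mg vitamin C for $2.85 (total $2.85, still need 181.0 mg).
Take 2.586 servings of broccoli: +181.0 mg vitamin C for $2.33 (total $5.18, still need 0.0 mg).
Greedy by cheapest-per-mg is optimal for a single linear constraint, so the minimum cost is $5.18.

$5.18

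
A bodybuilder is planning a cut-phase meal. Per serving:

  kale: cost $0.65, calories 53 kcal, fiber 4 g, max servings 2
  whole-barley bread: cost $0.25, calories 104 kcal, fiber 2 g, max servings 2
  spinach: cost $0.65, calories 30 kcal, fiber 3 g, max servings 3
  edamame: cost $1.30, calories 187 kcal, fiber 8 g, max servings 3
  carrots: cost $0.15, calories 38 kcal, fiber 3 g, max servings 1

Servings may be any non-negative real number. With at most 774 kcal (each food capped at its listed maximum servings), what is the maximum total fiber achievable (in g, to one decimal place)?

Fiber per kcal: spinach 0.1, carrots 0.07895, kale 0.07547, edamame 0.04278, whole-barley bread 0.01923.
Take 3 servings of spinach: uses 90 kcal, +9.0 g fiber (running total 9.0 g).
Take 1 serving of carrots: uses 38 kcal, +3.0 g fiber (running total 12.0 g).
Take 2 servings of kale: uses 106 kcal, +8.0 g fiber (running total 20.0 g).
Take 2.888 servings of edamame: uses 540 kcal, +23.1 g fiber (running total 43.1 g).
Greedy by best ratio exhausts the calories allowance optimally: 43.1 g.

43.1 g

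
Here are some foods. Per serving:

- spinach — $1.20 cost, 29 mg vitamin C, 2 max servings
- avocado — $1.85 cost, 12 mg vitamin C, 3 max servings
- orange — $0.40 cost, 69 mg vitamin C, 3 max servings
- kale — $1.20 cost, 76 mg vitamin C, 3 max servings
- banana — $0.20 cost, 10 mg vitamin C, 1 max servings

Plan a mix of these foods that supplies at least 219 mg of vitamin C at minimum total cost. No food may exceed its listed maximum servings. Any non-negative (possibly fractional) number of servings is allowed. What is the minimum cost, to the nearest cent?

$1.39

Cost per mg of vitamin C: orange $0.0058, kale $0.0158, banana $0.0200, spinach $0.0414, avocado $0.1542.
Take 3 servings of orange: +207.0 mg vitamin C for $1.20 (total $1.20, still need 12.0 mg).
Take 0.1579 servings of kale: +12.0 mg vitamin C for $0.19 (total $1.39, still need 0.0 mg).
Filling from the cheapest source first is optimal under one linear minimum: $1.39.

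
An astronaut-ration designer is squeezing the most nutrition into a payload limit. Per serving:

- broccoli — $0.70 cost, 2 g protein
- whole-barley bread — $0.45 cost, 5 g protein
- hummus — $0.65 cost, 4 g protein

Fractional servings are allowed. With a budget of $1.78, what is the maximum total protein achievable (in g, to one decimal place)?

19.8 g

Protein per dollar: whole-barley bread 11.11, hummus 6.154, broccoli 2.857.
With no serving limits, spend the whole cost allowance on whole-barley bread: $1.78 / $0.45 × 5 g = 19.8 g.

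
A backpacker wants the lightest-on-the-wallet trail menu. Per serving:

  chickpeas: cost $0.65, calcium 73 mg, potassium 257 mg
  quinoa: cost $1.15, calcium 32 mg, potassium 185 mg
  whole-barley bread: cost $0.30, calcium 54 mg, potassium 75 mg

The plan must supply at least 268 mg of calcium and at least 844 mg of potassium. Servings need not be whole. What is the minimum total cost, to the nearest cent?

$2.23

At the optimum either one food covers both requirements or two foods hit both targets exactly; no other combination can be cheaper.
chickpeas only: max(268/73, 844/257) = 3.671 servings → $2.39.
quinoa only: max(268/32, 844/185) = 8.375 servings → $9.63.
whole-barley bread only: max(268/54, 844/75) = 11.25 servings → $3.38.
chickpeas + quinoa: the both-tight solution has a negative serving — not a feasible corner.
chickpeas + whole-barley bread with both tight: 3.032 servings and 0.8645 servings → $2.23.
quinoa + whole-barley bread with both tight: 3.357 servings and 2.974 servings → $4.75.
So the least-cost plan costs $2.23.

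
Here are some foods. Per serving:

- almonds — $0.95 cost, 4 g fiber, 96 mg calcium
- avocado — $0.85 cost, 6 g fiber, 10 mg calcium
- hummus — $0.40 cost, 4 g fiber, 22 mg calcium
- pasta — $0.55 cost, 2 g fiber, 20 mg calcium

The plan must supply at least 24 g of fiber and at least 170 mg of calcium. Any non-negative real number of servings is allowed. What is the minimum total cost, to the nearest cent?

$2.68

With two linear requirements the optimum uses one or two foods; enumerate the corners.
almonds only: max(24/4, 170/96) = 6 servings → $5.70.
avocado only: max(24/6, 170/10) = 17 servings → $14.45.
hummus only: max(24/4, 170/22) = 7.727 servings → $3.09.
pasta only: max(24/2, 170/20) = 12 servings → $6.60.
almonds + avocado with both tight: 1.455 servings and 3.03 servings → $3.96.
almonds + hummus with both tight: 0.5135 servings and 5.486 servings → $2.68.
almonds + pasta: the both-tight solution has a negative serving — not a feasible corner.
avocado + hummus: intersection lies outside the first quadrant.
avocado + pasta with both tight: 1.4 servings and 7.8 servings → $5.48.
hummus + pasta with both tight: 3.889 servings and 4.222 servings → $3.88.
So the least-cost plan costs $2.68.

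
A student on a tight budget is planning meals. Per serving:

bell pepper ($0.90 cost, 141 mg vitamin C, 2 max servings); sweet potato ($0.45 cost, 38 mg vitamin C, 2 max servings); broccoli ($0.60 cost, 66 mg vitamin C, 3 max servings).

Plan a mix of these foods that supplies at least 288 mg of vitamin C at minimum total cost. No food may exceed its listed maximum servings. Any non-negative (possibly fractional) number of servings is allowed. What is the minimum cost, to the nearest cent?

Cost per mg of vitamin C: bell pepper $0.0064, broccoli $0.0091, sweet potato $0.0118.
Take 2 servings of bell pepper: +282.0 mg vitamin C for $1.80 (total $1.80, still need 6.0 mg).
Take 0.09091 servings of broccoli: +6.0 mg vitamin C for $0.05 (total $1.85, still need 0.0 mg).
Greedy by cheapest-per-mg is optimal for a single linear constraint, so the minimum cost is $1.85.

$1.85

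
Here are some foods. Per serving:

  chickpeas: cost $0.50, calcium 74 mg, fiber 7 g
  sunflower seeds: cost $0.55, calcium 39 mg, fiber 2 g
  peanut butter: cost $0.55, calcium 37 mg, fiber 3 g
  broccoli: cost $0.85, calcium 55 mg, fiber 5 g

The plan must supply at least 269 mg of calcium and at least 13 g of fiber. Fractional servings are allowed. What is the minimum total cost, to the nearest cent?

The cheapest plan sits at a corner of the feasible region — with two constraints it uses at most two foods.
chickpeas only: max(269/74, 13/7) = 3.635 servings → $1.82.
sunflower seeds only: max(269/39, 13/2) = 6.897 servings → $3.79.
peanut butter only: max(269/37, 13/3) = 7.27 servings → $4.00.
broccoli only: max(269/55, 13/5) = 4.891 servings → $4.16.
chickpeas + sunflower seeds with both targets exact would need a negative amount; discard.
chickpeas + peanut butter with both targets exact would need a negative amount; discard.
chickpeas + broccoli: the both-tight solution has a negative serving — not a feasible corner.
sunflower seeds + peanut butter with both targets exact would need a negative amount; discard.
sunflower seeds + broccoli with both targets exact would need a negative amount; discard.
peanut butter + broccoli: the both-tight solution has a negative serving — not a feasible corner.
So the least-cost plan costs $1.82.

$1.82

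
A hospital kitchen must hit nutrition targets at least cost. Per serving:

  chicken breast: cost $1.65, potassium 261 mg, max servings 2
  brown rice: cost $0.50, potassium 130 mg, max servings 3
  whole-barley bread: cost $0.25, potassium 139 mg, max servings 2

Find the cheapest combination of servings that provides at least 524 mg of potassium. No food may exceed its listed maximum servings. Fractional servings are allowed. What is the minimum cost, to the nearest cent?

$1.45

Cost per mg of potassium: whole-barley bread $0.0018, brown rice $0.0038, chicken breast $0.0063.
Take 2 servings of whole-barley bread: +278.0 mg potassium for $0.50 (total $0.50, still need 246.0 mg).
Take 1.892 servings of brown rice: +246.0 mg potassium for $0.95 (total $1.45, still need 0.0 mg).
Filling from the cheapest source first is optimal under one linear minimum: $1.45.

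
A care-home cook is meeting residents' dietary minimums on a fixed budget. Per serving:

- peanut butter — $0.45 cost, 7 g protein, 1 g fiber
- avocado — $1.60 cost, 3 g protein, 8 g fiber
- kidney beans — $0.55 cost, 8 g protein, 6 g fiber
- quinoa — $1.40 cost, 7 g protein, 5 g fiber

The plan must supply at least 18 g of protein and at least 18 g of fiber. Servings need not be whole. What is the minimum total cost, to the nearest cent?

$1.65

A basic optimal solution has at most two foods positive. Try each food alone and each pair with both targets met exactly.
peanut butter only: max(18/7, 18/1) = 18 servings → $8.10.
avocado only: max(18/3, 18/8) = 6 servings → $9.60.
kidney beans only: max(18/8, 18/6) = 3 servings → $1.65.
quinoa only: max(18/7, 18/5) = 3.6 servings → $5.04.
peanut butter + avocado with both tight: 1.698 servings and 2.038 servings → $4.02.
peanut butter + kidney beans with both targets exact would need a negative amount; discard.
peanut butter + quinoa: intersection lies outside the first quadrant.
avocado + kidney beans with both tight: 0.7826 servings and 1.957 servings → $2.33.
avocado + quinoa with both tight: 0.878 servings and 2.195 servings → $4.48.
kidney beans + quinoa: intersection lies outside the first quadrant.
So the least-cost plan costs $1.65.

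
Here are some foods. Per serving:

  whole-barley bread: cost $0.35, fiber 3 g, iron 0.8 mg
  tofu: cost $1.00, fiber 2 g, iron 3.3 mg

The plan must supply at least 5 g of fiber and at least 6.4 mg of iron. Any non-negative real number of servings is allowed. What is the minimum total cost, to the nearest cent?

This is a tiny linear program; its minimum lies at a vertex of the feasible set. List the vertices and price them.
whole-barley bread only: max(5/3, 6.4/0.8) = 8 servings → $2.80.
tofu only: max(5/2, 6.4/3.3) = 2.5 servings → $2.50.
whole-barley bread + tofu with both tight: 0.4458 servings and 1.831 servings → $1.99.
So the least-cost plan costs $1.99.

$1.99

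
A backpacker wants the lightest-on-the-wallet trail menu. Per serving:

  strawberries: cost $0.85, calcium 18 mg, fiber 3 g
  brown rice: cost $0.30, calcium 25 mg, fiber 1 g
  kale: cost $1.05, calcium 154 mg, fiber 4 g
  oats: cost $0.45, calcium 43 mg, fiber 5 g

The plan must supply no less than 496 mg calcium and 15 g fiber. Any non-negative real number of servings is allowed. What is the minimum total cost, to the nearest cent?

This is a tiny linear program; its minimum lies at a vertex of the feasible set. List the vertices and price them.
strawberries only: max(496/18, 15/3) = 27.56 servings → $23.42.
brown rice only: max(496/25, 15/1) = 19.84 servings → $5.95.
kale only: max(496/154, 15/4) = 3.75 servings → $3.94.
oats only: max(496/43, 15/5) = 11.53 servings → $5.19.
strawberries + brown rice with both targets exact would need a negative amount; discard.
strawberries + kale with both tight: 0.8359 servings and 3.123 servings → $3.99.
strawberries + oats with both targets exact would need a negative amount; discard.
brown rice + kale with both tight: 6.037 servings and 2.241 servings → $4.16.
brown rice + oats: the both-tight solution has a negative serving — not a feasible corner.
kale + oats with both tight: 3.069 servings and 0.5452 servings → $3.47.
The minimum over all feasible corners is $3.47.

$3.47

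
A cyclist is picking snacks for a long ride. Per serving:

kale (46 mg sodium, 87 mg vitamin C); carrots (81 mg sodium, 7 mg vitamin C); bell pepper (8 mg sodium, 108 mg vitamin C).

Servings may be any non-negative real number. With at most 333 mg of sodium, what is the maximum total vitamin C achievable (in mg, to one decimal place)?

Vitamin C per mg sodium: bell pepper 13.5, kale 1.891, carrots 0.08642.
With no serving limits, spend the whole sodium allowance on bell pepper: 333 mg / 8 mg × 108 mg = 4495.5 mg.

4495.5 mg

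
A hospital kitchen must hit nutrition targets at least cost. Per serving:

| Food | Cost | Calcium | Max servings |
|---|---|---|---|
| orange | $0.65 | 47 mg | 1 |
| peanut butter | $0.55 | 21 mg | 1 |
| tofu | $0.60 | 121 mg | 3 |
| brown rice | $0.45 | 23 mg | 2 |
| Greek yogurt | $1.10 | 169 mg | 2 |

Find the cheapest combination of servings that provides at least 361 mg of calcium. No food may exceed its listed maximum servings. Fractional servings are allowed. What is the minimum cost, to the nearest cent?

$1.79

Cost per mg of calcium: tofu $0.0050, Greek yogurt $0.0065, orange $0.0138, brown rice $0.0196, peanut butter $0.0262.
Take 2.983 servings of tofu: +361.0 mg calcium for $1.79 (total $1.79, still need 0.0 mg).
Filling from the cheapest source first is optimal under one linear minimum: $1.79.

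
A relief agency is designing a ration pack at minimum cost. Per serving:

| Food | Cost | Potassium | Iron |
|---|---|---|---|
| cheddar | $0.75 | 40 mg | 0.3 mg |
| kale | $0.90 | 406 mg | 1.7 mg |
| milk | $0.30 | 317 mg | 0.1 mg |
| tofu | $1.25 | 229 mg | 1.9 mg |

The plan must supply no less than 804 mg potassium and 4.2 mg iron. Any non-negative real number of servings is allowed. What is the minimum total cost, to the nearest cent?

$2.22

cheddar only: max(804/40, 4.2/0.3) = 20.1 servings → $15.07.
kale only: max(804/406, 4.2/1.7) = 2.471 servings → $2.22.
milk only: max(804/317, 4.2/0.1) = 42 servings → $12.60.
tofu only: max(804/229, 4.2/1.9) = 3.511 servings → $4.39.
cheddar + kale with both tight: 6.29 servings and 1.361 servings → $5.94.
cheddar + milk with both tight: 13.73 servings and 0.8035 servings → $10.54.
cheddar + tofu: intersection lies outside the first quadrant.
kale + milk with both targets exact would need a negative amount; discard.
kale + tofu with both tight: 1.481 servings and 0.8856 servings → $2.44.
milk + tofu with both tight: 0.9765 servings and 2.159 servings → $2.99.
Cheapest feasible corner: $2.22.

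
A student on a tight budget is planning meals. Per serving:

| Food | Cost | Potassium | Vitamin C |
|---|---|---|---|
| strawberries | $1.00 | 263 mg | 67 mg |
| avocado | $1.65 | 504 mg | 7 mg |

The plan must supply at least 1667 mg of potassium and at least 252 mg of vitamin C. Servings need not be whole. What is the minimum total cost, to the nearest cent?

strawberries only: max(1667/263, 252/67) = 6.338 servings → $6.34.
avocado only: max(1667/504, 252/7) = 36 servings → $59.40.
strawberries + avocado with both tight: 3.613 servings and 1.422 servings → $5.96.
Cheapest feasible corner: $5.96.

$5.96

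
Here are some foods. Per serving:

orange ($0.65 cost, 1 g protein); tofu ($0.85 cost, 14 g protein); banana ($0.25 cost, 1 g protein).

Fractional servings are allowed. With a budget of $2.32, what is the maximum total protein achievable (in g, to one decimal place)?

Protein per dollar: tofu 16.47, banana 4, orange 1.538.
With no serving limits, spend the whole cost allowance on tofu: $2.32 / $0.85 × 14 g = 38.2 g.

38.2 g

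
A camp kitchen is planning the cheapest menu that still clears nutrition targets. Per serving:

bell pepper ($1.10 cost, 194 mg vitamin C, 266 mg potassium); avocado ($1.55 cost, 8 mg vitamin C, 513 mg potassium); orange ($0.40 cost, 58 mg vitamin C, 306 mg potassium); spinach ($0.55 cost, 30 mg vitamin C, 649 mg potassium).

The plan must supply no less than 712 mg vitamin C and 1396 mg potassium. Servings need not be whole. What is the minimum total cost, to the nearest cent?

$4.17

A basic optimal solution has at most two foods positive. Try each food alone and each pair with both targets met exactly.
bell pepper only: max(712/194, 1396/266) = 5.248 servings → $5.77.
avocado only: max(712/8, 1396/513) = 89 servings → $137.95.
orange only: max(712/58, 1396/306) = 12.28 servings → $4.91.
spinach only: max(712/30, 1396/649) = 23.73 servings → $13.05.
bell pepper + avocado with both tight: 3.636 servings and 0.8361 servings → $5.30.
bell pepper + orange with both tight: 3.116 servings and 1.853 servings → $4.17.
bell pepper + spinach with both tight: 3.563 servings and 0.6905 servings → $4.30.
avocado + orange with both targets exact would need a negative amount; discard.
avocado + spinach with both targets exact would need a negative amount; discard.
orange + spinach with both targets exact would need a negative amount; discard.
The minimum over all feasible corners is $4.17.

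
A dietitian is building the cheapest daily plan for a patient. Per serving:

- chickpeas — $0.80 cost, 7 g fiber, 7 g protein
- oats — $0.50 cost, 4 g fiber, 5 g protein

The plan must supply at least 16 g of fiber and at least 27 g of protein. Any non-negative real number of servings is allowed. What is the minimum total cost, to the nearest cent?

$2.70

With two linear requirements the optimum uses one or two foods; enumerate the corners.
chickpeas only: max(16/7, 27/7) = 3.857 servings → $3.09.
oats only: max(16/4, 27/5) = 5.4 servings → $2.70.
chickpeas + oats: intersection lies outside the first quadrant.
Cheapest feasible corner: $2.70.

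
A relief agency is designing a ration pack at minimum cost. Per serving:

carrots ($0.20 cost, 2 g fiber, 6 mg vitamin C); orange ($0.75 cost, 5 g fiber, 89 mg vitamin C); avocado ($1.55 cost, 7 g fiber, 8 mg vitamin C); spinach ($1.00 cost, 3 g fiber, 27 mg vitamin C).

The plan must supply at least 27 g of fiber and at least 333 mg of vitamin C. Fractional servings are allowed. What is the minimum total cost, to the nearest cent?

With two linear requirements the optimum uses one or two foods; enumerate the corners.
carrots only: max(27/2, 333/6) = 55.5 servings → $11.10.
orange only: max(27/5, 333/89) = 5.4 servings → $4.05.
avocado only: max(27/7, 333/8) = 41.62 servings → $64.52.
spinach only: max(27/3, 333/27) = 12.33 servings → $12.33.
carrots + orange with both tight: 4.986 servings and 3.405 servings → $3.55.
carrots + avocado: the both-tight solution has a negative serving — not a feasible corner.
carrots + spinach: the both-tight solution has a negative serving — not a feasible corner.
orange + avocado with both tight: 3.628 servings and 1.266 servings → $4.68.
orange + spinach with both tight: 2.045 servings and 5.591 servings → $7.12.
avocado + spinach with both targets exact would need a negative amount; discard.
Cheapest feasible corner: $3.55.

$3.55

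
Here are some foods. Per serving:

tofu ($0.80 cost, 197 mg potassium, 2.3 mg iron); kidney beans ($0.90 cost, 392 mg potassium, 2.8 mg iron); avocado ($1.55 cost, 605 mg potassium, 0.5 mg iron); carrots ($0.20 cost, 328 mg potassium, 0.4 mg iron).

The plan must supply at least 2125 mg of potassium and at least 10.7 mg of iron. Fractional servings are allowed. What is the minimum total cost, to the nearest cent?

Compare the cost at each extreme point of the feasible region.
tofu only: max(2125/197, 10.7/2.3) = 10.79 servings → $8.63.
kidney beans only: max(2125/392, 10.7/2.8) = 5.421 servings → $4.88.
avocado only: max(2125/605, 10.7/0.5) = 21.4 servings → $33.17.
carrots only: max(2125/328, 10.7/0.4) = 26.75 servings → $5.35.
tofu + kidney beans: intersection lies outside the first quadrant.
tofu + avocado with both tight: 4.185 servings and 2.15 servings → $6.68.
tofu + carrots with both tight: 3.937 servings and 4.114 servings → $3.97.
kidney beans + avocado with both tight: 3.612 servings and 1.172 servings → $5.07.
kidney beans + carrots with both tight: 3.492 servings and 2.305 servings → $3.60.
avocado + carrots with both targets exact would need a negative amount; discard.
The minimum over all feasible corners is $3.60.

$3.60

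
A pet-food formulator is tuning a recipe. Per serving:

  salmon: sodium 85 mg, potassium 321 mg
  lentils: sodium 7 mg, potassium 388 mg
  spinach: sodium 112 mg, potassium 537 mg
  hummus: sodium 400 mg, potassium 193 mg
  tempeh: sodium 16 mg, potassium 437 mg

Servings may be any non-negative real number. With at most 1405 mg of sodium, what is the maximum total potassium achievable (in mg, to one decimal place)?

Potassium per mg sodium: lentils 55.43, tempeh 27.31, spinach 4.795, salmon 3.776, hummus 0.4825.
With no serving limits, spend the whole sodium allowance on lentils: 1405 mg / 7 mg × 388 mg = 77877.1 mg.

77877.1 mg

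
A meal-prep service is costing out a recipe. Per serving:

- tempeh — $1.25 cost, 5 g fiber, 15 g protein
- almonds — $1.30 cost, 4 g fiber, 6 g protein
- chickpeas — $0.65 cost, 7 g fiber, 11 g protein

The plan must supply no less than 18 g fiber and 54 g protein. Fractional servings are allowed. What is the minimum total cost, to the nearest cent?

The cheapest plan sits at a corner of the feasible region — with two constraints it uses at most two foods.
tempeh only: max(18/5, 54/15) = 3.6 servings → $4.50.
almonds only: max(18/4, 54/6) = 9 servings → $11.70.
chickpeas only: max(18/7, 54/11) = 4.909 servings → $3.19.
tempeh + almonds with both tight: 3.6 servings and 0 servings → $4.50.
tempeh + chickpeas with both tight: 3.6 servings and 0 servings → $4.50.
almonds + chickpeas: intersection lies outside the first quadrant.
Cheapest feasible corner: $3.19.

$3.19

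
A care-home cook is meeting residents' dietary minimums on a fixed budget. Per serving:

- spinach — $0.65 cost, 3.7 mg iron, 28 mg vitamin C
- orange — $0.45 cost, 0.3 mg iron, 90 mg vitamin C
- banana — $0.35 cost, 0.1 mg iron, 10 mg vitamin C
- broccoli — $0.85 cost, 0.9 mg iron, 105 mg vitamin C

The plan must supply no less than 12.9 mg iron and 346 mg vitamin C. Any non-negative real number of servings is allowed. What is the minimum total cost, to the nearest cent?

Compare the cost at each extreme point of the feasible region.
spinach only: max(12.9/3.7, 346/28) = 12.36 servings → $8.03.
orange only: max(12.9/0.3, 346/90) = 43 servings → $19.35.
banana only: max(12.9/0.1, 346/10) = 129 servings → $45.15.
broccoli only: max(12.9/0.9, 346/105) = 14.33 servings → $12.18.
spinach + orange with both tight: 3.257 servings and 2.831 servings → $3.39.
spinach + banana with both tight: 2.76 servings and 26.87 servings → $11.20.
spinach + broccoli with both tight: 2.871 servings and 2.53 servings → $4.02.
orange + banana: the both-tight solution has a negative serving — not a feasible corner.
orange + broccoli with both targets exact would need a negative amount; discard.
banana + broccoli: intersection lies outside the first quadrant.
So the least-cost plan costs $3.39.

$3.39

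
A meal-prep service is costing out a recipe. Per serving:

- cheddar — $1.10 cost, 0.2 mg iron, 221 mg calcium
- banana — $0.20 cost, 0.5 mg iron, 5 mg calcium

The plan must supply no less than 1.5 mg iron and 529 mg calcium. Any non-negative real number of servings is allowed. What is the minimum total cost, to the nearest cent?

An LP optimum is at a vertex; with two nutrient constraints at most two foods are used. Check each candidate.
cheddar only: max(1.5/0.2, 529/221) = 7.5 servings → $8.25.
banana only: max(1.5/0.5, 529/5) = 105.8 servings → $21.16.
cheddar + banana with both tight: 2.347 servings and 2.061 servings → $2.99.
Cheapest feasible corner: $2.99.

$2.99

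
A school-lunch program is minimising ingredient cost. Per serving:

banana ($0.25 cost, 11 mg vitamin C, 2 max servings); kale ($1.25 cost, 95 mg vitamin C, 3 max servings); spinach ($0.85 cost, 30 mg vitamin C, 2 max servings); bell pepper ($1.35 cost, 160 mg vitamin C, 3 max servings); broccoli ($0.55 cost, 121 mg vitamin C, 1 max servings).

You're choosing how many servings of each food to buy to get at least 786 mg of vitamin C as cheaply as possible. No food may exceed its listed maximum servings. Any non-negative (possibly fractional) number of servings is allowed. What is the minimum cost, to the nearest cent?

Cost per mg of vitamin C: broccoli $0.0045, bell pepper $0.0084, kale $0.0132, banana $0.0227, spinach $0.0283.
Take 1 serving of broccoli: +121.0 mg vitamin C for $0.55 (total $0.55, still need 665.0 mg).
Take 3 servings of bell pepper: +480.0 mg vitamin C for $4.05 (total $4.60, still need 185.0 mg).
Take 1.947 servings of kale: +185.0 mg vitamin C for $2.43 (total $7.03, still need 0.0 mg).
Filling from the cheapest source first is optimal under one linear minimum: $7.03.

$7.03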